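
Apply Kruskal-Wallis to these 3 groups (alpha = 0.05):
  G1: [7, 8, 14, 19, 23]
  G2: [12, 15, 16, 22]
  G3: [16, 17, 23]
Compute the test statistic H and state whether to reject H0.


Step 1: Combine all N = 12 observations and assign midranks.
sorted (value, group, rank): (7,G1,1), (8,G1,2), (12,G2,3), (14,G1,4), (15,G2,5), (16,G2,6.5), (16,G3,6.5), (17,G3,8), (19,G1,9), (22,G2,10), (23,G1,11.5), (23,G3,11.5)
Step 2: Sum ranks within each group.
R_1 = 27.5 (n_1 = 5)
R_2 = 24.5 (n_2 = 4)
R_3 = 26 (n_3 = 3)
Step 3: H = 12/(N(N+1)) * sum(R_i^2/n_i) - 3(N+1)
     = 12/(12*13) * (27.5^2/5 + 24.5^2/4 + 26^2/3) - 3*13
     = 0.076923 * 526.646 - 39
     = 1.511218.
Step 4: Ties present; correction factor C = 1 - 12/(12^3 - 12) = 0.993007. Corrected H = 1.511218 / 0.993007 = 1.521860.
Step 5: Under H0, H ~ chi^2(2); p-value = 0.467232.
Step 6: alpha = 0.05. fail to reject H0.

H = 1.5219, df = 2, p = 0.467232, fail to reject H0.


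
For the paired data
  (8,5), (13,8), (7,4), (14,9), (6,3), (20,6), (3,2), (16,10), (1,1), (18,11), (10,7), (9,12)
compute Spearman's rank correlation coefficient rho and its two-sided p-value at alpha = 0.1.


Step 1: Rank x and y separately (midranks; no ties here).
rank(x): 8->5, 13->8, 7->4, 14->9, 6->3, 20->12, 3->2, 16->10, 1->1, 18->11, 10->7, 9->6
rank(y): 5->5, 8->8, 4->4, 9->9, 3->3, 6->6, 2->2, 10->10, 1->1, 11->11, 7->7, 12->12
Step 2: d_i = R_x(i) - R_y(i); compute d_i^2.
  (5-5)^2=0, (8-8)^2=0, (4-4)^2=0, (9-9)^2=0, (3-3)^2=0, (12-6)^2=36, (2-2)^2=0, (10-10)^2=0, (1-1)^2=0, (11-11)^2=0, (7-7)^2=0, (6-12)^2=36
sum(d^2) = 72.
Step 3: rho = 1 - 6*72 / (12*(12^2 - 1)) = 1 - 432/1716 = 0.748252.
Step 4: Under H0, t = rho * sqrt((n-2)/(1-rho^2)) = 3.5667 ~ t(10).
Step 5: Two-sided p-value from the t-distribution with 10 df = 0.005124.
Step 6: alpha = 0.1. reject H0.

rho = 0.7483, p = 0.005124, reject H0 at alpha = 0.1.


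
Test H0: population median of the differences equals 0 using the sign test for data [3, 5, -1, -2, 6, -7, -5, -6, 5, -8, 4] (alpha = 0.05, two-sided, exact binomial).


Step 1: Discard zero differences. Original n = 11; n_eff = number of nonzero differences = 11.
Nonzero differences (with sign): +3, +5, -1, -2, +6, -7, -5, -6, +5, -8, +4
Step 2: Count signs: positive = 5, negative = 6.
Step 3: Under H0: P(positive) = 0.5, so the number of positives S ~ Bin(11, 0.5).
Step 4: Two-sided exact p-value = sum of Bin(11,0.5) probabilities at or below the observed probability = 1.000000.
Step 5: alpha = 0.05. fail to reject H0.

n_eff = 11, pos = 5, neg = 6, p = 1.000000, fail to reject H0.


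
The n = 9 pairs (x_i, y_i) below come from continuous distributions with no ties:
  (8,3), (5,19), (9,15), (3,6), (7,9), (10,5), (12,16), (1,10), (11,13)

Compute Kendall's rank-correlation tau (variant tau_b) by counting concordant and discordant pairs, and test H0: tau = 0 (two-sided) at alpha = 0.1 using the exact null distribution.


Step 1: Enumerate the 36 unordered pairs (i,j) with i<j and classify each by sign(x_j-x_i) * sign(y_j-y_i).
  (1,2):dx=-3,dy=+16->D; (1,3):dx=+1,dy=+12->C; (1,4):dx=-5,dy=+3->D; (1,5):dx=-1,dy=+6->D
  (1,6):dx=+2,dy=+2->C; (1,7):dx=+4,dy=+13->C; (1,8):dx=-7,dy=+7->D; (1,9):dx=+3,dy=+10->C
  (2,3):dx=+4,dy=-4->D; (2,4):dx=-2,dy=-13->C; (2,5):dx=+2,dy=-10->D; (2,6):dx=+5,dy=-14->D
  (2,7):dx=+7,dy=-3->D; (2,8):dx=-4,dy=-9->C; (2,9):dx=+6,dy=-6->D; (3,4):dx=-6,dy=-9->C
  (3,5):dx=-2,dy=-6->C; (3,6):dx=+1,dy=-10->D; (3,7):dx=+3,dy=+1->C; (3,8):dx=-8,dy=-5->C
  (3,9):dx=+2,dy=-2->D; (4,5):dx=+4,dy=+3->C; (4,6):dx=+7,dy=-1->D; (4,7):dx=+9,dy=+10->C
  (4,8):dx=-2,dy=+4->D; (4,9):dx=+8,dy=+7->C; (5,6):dx=+3,dy=-4->D; (5,7):dx=+5,dy=+7->C
  (5,8):dx=-6,dy=+1->D; (5,9):dx=+4,dy=+4->C; (6,7):dx=+2,dy=+11->C; (6,8):dx=-9,dy=+5->D
  (6,9):dx=+1,dy=+8->C; (7,8):dx=-11,dy=-6->C; (7,9):dx=-1,dy=-3->C; (8,9):dx=+10,dy=+3->C
Step 2: C = 20, D = 16, total pairs = 36.
Step 3: tau = (C - D)/(n(n-1)/2) = (20 - 16)/36 = 0.111111.
Step 4: Exact two-sided p-value (enumerate n! = 362880 permutations of y under H0): p = 0.761414.
Step 5: alpha = 0.1. fail to reject H0.

tau_b = 0.1111 (C=20, D=16), p = 0.761414, fail to reject H0.


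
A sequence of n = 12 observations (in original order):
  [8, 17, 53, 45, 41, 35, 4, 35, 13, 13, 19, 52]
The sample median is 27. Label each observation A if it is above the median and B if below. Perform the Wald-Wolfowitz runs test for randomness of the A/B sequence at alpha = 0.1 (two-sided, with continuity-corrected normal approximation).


Step 1: Compute median = 27; label A = above, B = below.
Labels in order: BBAAAABABBBA  (n_A = 6, n_B = 6)
Step 2: Count runs R = 6.
Step 3: Under H0 (random ordering), E[R] = 2*n_A*n_B/(n_A+n_B) + 1 = 2*6*6/12 + 1 = 7.0000.
        Var[R] = 2*n_A*n_B*(2*n_A*n_B - n_A - n_B) / ((n_A+n_B)^2 * (n_A+n_B-1)) = 4320/1584 = 2.7273.
        SD[R] = 1.6514.
Step 4: Continuity-corrected z = (R + 0.5 - E[R]) / SD[R] = (6 + 0.5 - 7.0000) / 1.6514 = -0.3028.
Step 5: Two-sided p-value via normal approximation = 2*(1 - Phi(|z|)) = 0.762069.
Step 6: alpha = 0.1. fail to reject H0.

R = 6, z = -0.3028, p = 0.762069, fail to reject H0.


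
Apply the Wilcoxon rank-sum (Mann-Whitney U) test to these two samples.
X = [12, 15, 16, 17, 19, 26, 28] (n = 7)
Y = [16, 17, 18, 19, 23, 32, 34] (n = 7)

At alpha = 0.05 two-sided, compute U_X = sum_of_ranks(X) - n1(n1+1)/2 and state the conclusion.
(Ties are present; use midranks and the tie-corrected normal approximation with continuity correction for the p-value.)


Step 1: Combine and sort all 14 observations; assign midranks.
sorted (value, group): (12,X), (15,X), (16,X), (16,Y), (17,X), (17,Y), (18,Y), (19,X), (19,Y), (23,Y), (26,X), (28,X), (32,Y), (34,Y)
ranks: 12->1, 15->2, 16->3.5, 16->3.5, 17->5.5, 17->5.5, 18->7, 19->8.5, 19->8.5, 23->10, 26->11, 28->12, 32->13, 34->14
Step 2: Rank sum for X: R1 = 1 + 2 + 3.5 + 5.5 + 8.5 + 11 + 12 = 43.5.
Step 3: U_X = R1 - n1(n1+1)/2 = 43.5 - 7*8/2 = 43.5 - 28 = 15.5.
       U_Y = n1*n2 - U_X = 49 - 15.5 = 33.5.
Step 4: Ties are present, so use the tie-corrected normal approximation (with continuity correction) for the p-value.
Step 5: p-value = 0.275850; compare to alpha = 0.05. fail to reject H0.

U_X = 15.5, p = 0.275850, fail to reject H0 at alpha = 0.05.


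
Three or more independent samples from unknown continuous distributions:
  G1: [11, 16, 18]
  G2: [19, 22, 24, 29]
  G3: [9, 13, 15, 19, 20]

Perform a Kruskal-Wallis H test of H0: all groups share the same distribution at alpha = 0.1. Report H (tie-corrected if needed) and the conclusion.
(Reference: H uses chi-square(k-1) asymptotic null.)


Step 1: Combine all N = 12 observations and assign midranks.
sorted (value, group, rank): (9,G3,1), (11,G1,2), (13,G3,3), (15,G3,4), (16,G1,5), (18,G1,6), (19,G2,7.5), (19,G3,7.5), (20,G3,9), (22,G2,10), (24,G2,11), (29,G2,12)
Step 2: Sum ranks within each group.
R_1 = 13 (n_1 = 3)
R_2 = 40.5 (n_2 = 4)
R_3 = 24.5 (n_3 = 5)
Step 3: H = 12/(N(N+1)) * sum(R_i^2/n_i) - 3(N+1)
     = 12/(12*13) * (13^2/3 + 40.5^2/4 + 24.5^2/5) - 3*13
     = 0.076923 * 586.446 - 39
     = 6.111218.
Step 4: Ties present; correction factor C = 1 - 6/(12^3 - 12) = 0.996503. Corrected H = 6.111218 / 0.996503 = 6.132661.
Step 5: Under H0, H ~ chi^2(2); p-value = 0.046592.
Step 6: alpha = 0.1. reject H0.

H = 6.1327, df = 2, p = 0.046592, reject H0.


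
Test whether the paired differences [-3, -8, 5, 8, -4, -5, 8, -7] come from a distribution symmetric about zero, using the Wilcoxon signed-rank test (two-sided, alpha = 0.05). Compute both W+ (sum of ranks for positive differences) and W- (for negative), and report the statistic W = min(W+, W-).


Step 1: Drop any zero differences (none here) and take |d_i|.
|d| = [3, 8, 5, 8, 4, 5, 8, 7]
Step 2: Midrank |d_i| (ties get averaged ranks).
ranks: |3|->1, |8|->7, |5|->3.5, |8|->7, |4|->2, |5|->3.5, |8|->7, |7|->5
Step 3: Attach original signs; sum ranks with positive sign and with negative sign.
W+ = 3.5 + 7 + 7 = 17.5
W- = 1 + 7 + 2 + 3.5 + 5 = 18.5
(Check: W+ + W- = 36 should equal n(n+1)/2 = 36.)
Step 4: Test statistic W = min(W+, W-) = 17.5.
Step 5: Ties in |d|, so use the tie-corrected normal approximation.
        E[W] = n(n+1)/4 = 8*9/4 = 18.
        Tie groups: |d|=5 (t=2), |d|=8 (t=3); sum(t^3 - t) = 30.
        Var[W] = n(n+1)(2n+1)/24 - sum(t^3-t)/48 = 1224/24 - 30/48 = 50.375.
        z = (W - E[W]) / sqrt(Var[W]) = (17.5 - 18) / 7.0975 = -0.0704.
        Two-sided p = 2*Phi(z) = 0.943838.
Step 6: alpha = 0.05. fail to reject H0.

W+ = 17.5, W- = 18.5, W = min = 17.5, p = 0.943838, fail to reject H0.


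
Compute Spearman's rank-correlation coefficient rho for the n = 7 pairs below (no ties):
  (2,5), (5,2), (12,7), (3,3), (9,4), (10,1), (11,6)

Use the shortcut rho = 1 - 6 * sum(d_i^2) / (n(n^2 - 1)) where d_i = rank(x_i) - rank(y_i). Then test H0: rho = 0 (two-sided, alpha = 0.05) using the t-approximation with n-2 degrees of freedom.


Step 1: Rank x and y separately (midranks; no ties here).
rank(x): 2->1, 5->3, 12->7, 3->2, 9->4, 10->5, 11->6
rank(y): 5->5, 2->2, 7->7, 3->3, 4->4, 1->1, 6->6
Step 2: d_i = R_x(i) - R_y(i); compute d_i^2.
  (1-5)^2=16, (3-2)^2=1, (7-7)^2=0, (2-3)^2=1, (4-4)^2=0, (5-1)^2=16, (6-6)^2=0
sum(d^2) = 34.
Step 3: rho = 1 - 6*34 / (7*(7^2 - 1)) = 1 - 204/336 = 0.392857.
Step 4: Under H0, t = rho * sqrt((n-2)/(1-rho^2)) = 0.9553 ~ t(5).
Step 5: Two-sided p-value from the t-distribution with 5 df = 0.383317.
Step 6: alpha = 0.05. fail to reject H0.

rho = 0.3929, p = 0.383317, fail to reject H0 at alpha = 0.05.


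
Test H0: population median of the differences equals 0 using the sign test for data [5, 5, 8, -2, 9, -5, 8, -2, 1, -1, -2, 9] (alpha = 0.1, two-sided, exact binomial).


Step 1: Discard zero differences. Original n = 12; n_eff = number of nonzero differences = 12.
Nonzero differences (with sign): +5, +5, +8, -2, +9, -5, +8, -2, +1, -1, -2, +9
Step 2: Count signs: positive = 7, negative = 5.
Step 3: Under H0: P(positive) = 0.5, so the number of positives S ~ Bin(12, 0.5).
Step 4: Two-sided exact p-value = sum of Bin(12,0.5) probabilities at or below the observed probability = 0.774414.
Step 5: alpha = 0.1. fail to reject H0.

n_eff = 12, pos = 7, neg = 5, p = 0.774414, fail to reject H0.


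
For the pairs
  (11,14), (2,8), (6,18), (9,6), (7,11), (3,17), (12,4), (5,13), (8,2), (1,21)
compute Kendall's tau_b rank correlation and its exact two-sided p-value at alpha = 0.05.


Step 1: Enumerate the 45 unordered pairs (i,j) with i<j and classify each by sign(x_j-x_i) * sign(y_j-y_i).
  (1,2):dx=-9,dy=-6->C; (1,3):dx=-5,dy=+4->D; (1,4):dx=-2,dy=-8->C; (1,5):dx=-4,dy=-3->C
  (1,6):dx=-8,dy=+3->D; (1,7):dx=+1,dy=-10->D; (1,8):dx=-6,dy=-1->C; (1,9):dx=-3,dy=-12->C
  (1,10):dx=-10,dy=+7->D; (2,3):dx=+4,dy=+10->C; (2,4):dx=+7,dy=-2->D; (2,5):dx=+5,dy=+3->C
  (2,6):dx=+1,dy=+9->C; (2,7):dx=+10,dy=-4->D; (2,8):dx=+3,dy=+5->C; (2,9):dx=+6,dy=-6->D
  (2,10):dx=-1,dy=+13->D; (3,4):dx=+3,dy=-12->D; (3,5):dx=+1,dy=-7->D; (3,6):dx=-3,dy=-1->C
  (3,7):dx=+6,dy=-14->D; (3,8):dx=-1,dy=-5->C; (3,9):dx=+2,dy=-16->D; (3,10):dx=-5,dy=+3->D
  (4,5):dx=-2,dy=+5->D; (4,6):dx=-6,dy=+11->D; (4,7):dx=+3,dy=-2->D; (4,8):dx=-4,dy=+7->D
  (4,9):dx=-1,dy=-4->C; (4,10):dx=-8,dy=+15->D; (5,6):dx=-4,dy=+6->D; (5,7):dx=+5,dy=-7->D
  (5,8):dx=-2,dy=+2->D; (5,9):dx=+1,dy=-9->D; (5,10):dx=-6,dy=+10->D; (6,7):dx=+9,dy=-13->D
  (6,8):dx=+2,dy=-4->D; (6,9):dx=+5,dy=-15->D; (6,10):dx=-2,dy=+4->D; (7,8):dx=-7,dy=+9->D
  (7,9):dx=-4,dy=-2->C; (7,10):dx=-11,dy=+17->D; (8,9):dx=+3,dy=-11->D; (8,10):dx=-4,dy=+8->D
  (9,10):dx=-7,dy=+19->D
Step 2: C = 13, D = 32, total pairs = 45.
Step 3: tau = (C - D)/(n(n-1)/2) = (13 - 32)/45 = -0.422222.
Step 4: Exact two-sided p-value (enumerate n! = 3628800 permutations of y under H0): p = 0.108313.
Step 5: alpha = 0.05. fail to reject H0.

tau_b = -0.4222 (C=13, D=32), p = 0.108313, fail to reject H0.


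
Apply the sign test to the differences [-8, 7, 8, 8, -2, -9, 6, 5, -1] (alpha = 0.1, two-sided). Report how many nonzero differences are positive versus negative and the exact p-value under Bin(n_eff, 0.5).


Step 1: Discard zero differences. Original n = 9; n_eff = number of nonzero differences = 9.
Nonzero differences (with sign): -8, +7, +8, +8, -2, -9, +6, +5, -1
Step 2: Count signs: positive = 5, negative = 4.
Step 3: Under H0: P(positive) = 0.5, so the number of positives S ~ Bin(9, 0.5).
Step 4: Two-sided exact p-value = sum of Bin(9,0.5) probabilities at or below the observed probability = 1.000000.
Step 5: alpha = 0.1. fail to reject H0.

n_eff = 9, pos = 5, neg = 4, p = 1.000000, fail to reject H0.


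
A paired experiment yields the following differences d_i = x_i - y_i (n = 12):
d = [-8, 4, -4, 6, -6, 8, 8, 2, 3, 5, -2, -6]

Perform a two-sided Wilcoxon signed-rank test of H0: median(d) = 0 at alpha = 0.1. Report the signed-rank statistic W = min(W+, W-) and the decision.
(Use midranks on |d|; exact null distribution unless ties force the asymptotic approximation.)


Step 1: Drop any zero differences (none here) and take |d_i|.
|d| = [8, 4, 4, 6, 6, 8, 8, 2, 3, 5, 2, 6]
Step 2: Midrank |d_i| (ties get averaged ranks).
ranks: |8|->11, |4|->4.5, |4|->4.5, |6|->8, |6|->8, |8|->11, |8|->11, |2|->1.5, |3|->3, |5|->6, |2|->1.5, |6|->8
Step 3: Attach original signs; sum ranks with positive sign and with negative sign.
W+ = 4.5 + 8 + 11 + 11 + 1.5 + 3 + 6 = 45
W- = 11 + 4.5 + 8 + 1.5 + 8 = 33
(Check: W+ + W- = 78 should equal n(n+1)/2 = 78.)
Step 4: Test statistic W = min(W+, W-) = 33.
Step 5: Ties in |d|, so use the tie-corrected normal approximation.
        E[W] = n(n+1)/4 = 12*13/4 = 39.
        Tie groups: |d|=2 (t=2), |d|=4 (t=2), |d|=6 (t=3), |d|=8 (t=3); sum(t^3 - t) = 60.
        Var[W] = n(n+1)(2n+1)/24 - sum(t^3-t)/48 = 3900/24 - 60/48 = 161.25.
        z = (W - E[W]) / sqrt(Var[W]) = (33 - 39) / 12.6984 = -0.4725.
        Two-sided p = 2*Phi(z) = 0.636570.
Step 6: alpha = 0.1. fail to reject H0.

W+ = 45, W- = 33, W = min = 33, p = 0.636570, fail to reject H0.


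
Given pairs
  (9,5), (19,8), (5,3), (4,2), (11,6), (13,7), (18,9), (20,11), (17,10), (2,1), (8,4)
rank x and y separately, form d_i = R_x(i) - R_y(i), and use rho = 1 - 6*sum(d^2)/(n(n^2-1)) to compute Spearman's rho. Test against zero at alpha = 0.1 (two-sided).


Step 1: Rank x and y separately (midranks; no ties here).
rank(x): 9->5, 19->10, 5->3, 4->2, 11->6, 13->7, 18->9, 20->11, 17->8, 2->1, 8->4
rank(y): 5->5, 8->8, 3->3, 2->2, 6->6, 7->7, 9->9, 11->11, 10->10, 1->1, 4->4
Step 2: d_i = R_x(i) - R_y(i); compute d_i^2.
  (5-5)^2=0, (10-8)^2=4, (3-3)^2=0, (2-2)^2=0, (6-6)^2=0, (7-7)^2=0, (9-9)^2=0, (11-11)^2=0, (8-10)^2=4, (1-1)^2=0, (4-4)^2=0
sum(d^2) = 8.
Step 3: rho = 1 - 6*8 / (11*(11^2 - 1)) = 1 - 48/1320 = 0.963636.
Step 4: Under H0, t = rho * sqrt((n-2)/(1-rho^2)) = 10.8186 ~ t(9).
Step 5: Two-sided p-value from the t-distribution with 9 df = 0.000002.
Step 6: alpha = 0.1. reject H0.

rho = 0.9636, p = 0.000002, reject H0 at alpha = 0.1.


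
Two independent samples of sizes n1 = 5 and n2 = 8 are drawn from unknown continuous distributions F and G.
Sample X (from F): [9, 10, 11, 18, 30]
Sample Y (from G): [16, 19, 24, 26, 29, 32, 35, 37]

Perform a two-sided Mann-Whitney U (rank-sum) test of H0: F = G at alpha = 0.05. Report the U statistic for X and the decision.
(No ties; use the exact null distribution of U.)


Step 1: Combine and sort all 13 observations; assign midranks.
sorted (value, group): (9,X), (10,X), (11,X), (16,Y), (18,X), (19,Y), (24,Y), (26,Y), (29,Y), (30,X), (32,Y), (35,Y), (37,Y)
ranks: 9->1, 10->2, 11->3, 16->4, 18->5, 19->6, 24->7, 26->8, 29->9, 30->10, 32->11, 35->12, 37->13
Step 2: Rank sum for X: R1 = 1 + 2 + 3 + 5 + 10 = 21.
Step 3: U_X = R1 - n1(n1+1)/2 = 21 - 5*6/2 = 21 - 15 = 6.
       U_Y = n1*n2 - U_X = 40 - 6 = 34.
Step 4: No ties, so the exact null distribution of U (based on enumerating the C(13,5) = 1287 equally likely rank assignments) gives the two-sided p-value.
Step 5: p-value = 0.045066; compare to alpha = 0.05. reject H0.

U_X = 6, p = 0.045066, reject H0 at alpha = 0.05.


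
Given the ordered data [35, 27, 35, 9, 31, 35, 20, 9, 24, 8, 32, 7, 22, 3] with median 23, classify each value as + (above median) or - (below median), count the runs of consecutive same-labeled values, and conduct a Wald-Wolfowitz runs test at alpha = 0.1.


Step 1: Compute median = 23; label A = above, B = below.
Labels in order: AAABAABBABABBB  (n_A = 7, n_B = 7)
Step 2: Count runs R = 8.
Step 3: Under H0 (random ordering), E[R] = 2*n_A*n_B/(n_A+n_B) + 1 = 2*7*7/14 + 1 = 8.0000.
        Var[R] = 2*n_A*n_B*(2*n_A*n_B - n_A - n_B) / ((n_A+n_B)^2 * (n_A+n_B-1)) = 8232/2548 = 3.2308.
        SD[R] = 1.7974.
Step 4: R = E[R], so z = 0 with no continuity correction.
Step 5: Two-sided p-value via normal approximation = 2*(1 - Phi(|z|)) = 1.000000.
Step 6: alpha = 0.1. fail to reject H0.

R = 8, z = 0.0000, p = 1.000000, fail to reject H0.


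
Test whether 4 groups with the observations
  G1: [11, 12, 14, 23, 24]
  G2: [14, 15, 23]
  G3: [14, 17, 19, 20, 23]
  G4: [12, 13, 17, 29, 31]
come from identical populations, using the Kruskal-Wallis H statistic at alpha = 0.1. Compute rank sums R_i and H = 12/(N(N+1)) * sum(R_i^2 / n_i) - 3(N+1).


Step 1: Combine all N = 18 observations and assign midranks.
sorted (value, group, rank): (11,G1,1), (12,G1,2.5), (12,G4,2.5), (13,G4,4), (14,G1,6), (14,G2,6), (14,G3,6), (15,G2,8), (17,G3,9.5), (17,G4,9.5), (19,G3,11), (20,G3,12), (23,G1,14), (23,G2,14), (23,G3,14), (24,G1,16), (29,G4,17), (31,G4,18)
Step 2: Sum ranks within each group.
R_1 = 39.5 (n_1 = 5)
R_2 = 28 (n_2 = 3)
R_3 = 52.5 (n_3 = 5)
R_4 = 51 (n_4 = 5)
Step 3: H = 12/(N(N+1)) * sum(R_i^2/n_i) - 3(N+1)
     = 12/(18*19) * (39.5^2/5 + 28^2/3 + 52.5^2/5 + 51^2/5) - 3*19
     = 0.035088 * 1644.83 - 57
     = 0.713450.
Step 4: Ties present; correction factor C = 1 - 60/(18^3 - 18) = 0.989680. Corrected H = 0.713450 / 0.989680 = 0.720890.
Step 5: Under H0, H ~ chi^2(3); p-value = 0.868280.
Step 6: alpha = 0.1. fail to reject H0.

H = 0.7209, df = 3, p = 0.868280, fail to reject H0.


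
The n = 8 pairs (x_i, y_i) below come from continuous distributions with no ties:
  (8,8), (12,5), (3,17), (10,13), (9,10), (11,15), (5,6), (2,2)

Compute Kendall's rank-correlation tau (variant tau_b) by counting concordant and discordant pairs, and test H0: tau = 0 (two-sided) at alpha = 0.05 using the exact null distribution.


Step 1: Enumerate the 28 unordered pairs (i,j) with i<j and classify each by sign(x_j-x_i) * sign(y_j-y_i).
  (1,2):dx=+4,dy=-3->D; (1,3):dx=-5,dy=+9->D; (1,4):dx=+2,dy=+5->C; (1,5):dx=+1,dy=+2->C
  (1,6):dx=+3,dy=+7->C; (1,7):dx=-3,dy=-2->C; (1,8):dx=-6,dy=-6->C; (2,3):dx=-9,dy=+12->D
  (2,4):dx=-2,dy=+8->D; (2,5):dx=-3,dy=+5->D; (2,6):dx=-1,dy=+10->D; (2,7):dx=-7,dy=+1->D
  (2,8):dx=-10,dy=-3->C; (3,4):dx=+7,dy=-4->D; (3,5):dx=+6,dy=-7->D; (3,6):dx=+8,dy=-2->D
  (3,7):dx=+2,dy=-11->D; (3,8):dx=-1,dy=-15->C; (4,5):dx=-1,dy=-3->C; (4,6):dx=+1,dy=+2->C
  (4,7):dx=-5,dy=-7->C; (4,8):dx=-8,dy=-11->C; (5,6):dx=+2,dy=+5->C; (5,7):dx=-4,dy=-4->C
  (5,8):dx=-7,dy=-8->C; (6,7):dx=-6,dy=-9->C; (6,8):dx=-9,dy=-13->C; (7,8):dx=-3,dy=-4->C
Step 2: C = 17, D = 11, total pairs = 28.
Step 3: tau = (C - D)/(n(n-1)/2) = (17 - 11)/28 = 0.214286.
Step 4: Exact two-sided p-value (enumerate n! = 40320 permutations of y under H0): p = 0.548413.
Step 5: alpha = 0.05. fail to reject H0.

tau_b = 0.2143 (C=17, D=11), p = 0.548413, fail to reject H0.


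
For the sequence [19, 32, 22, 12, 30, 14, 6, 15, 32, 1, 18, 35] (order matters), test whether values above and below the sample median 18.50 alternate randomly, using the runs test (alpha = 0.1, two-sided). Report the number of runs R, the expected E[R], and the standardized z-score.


Step 1: Compute median = 18.50; label A = above, B = below.
Labels in order: AAABABBBABBA  (n_A = 6, n_B = 6)
Step 2: Count runs R = 7.
Step 3: Under H0 (random ordering), E[R] = 2*n_A*n_B/(n_A+n_B) + 1 = 2*6*6/12 + 1 = 7.0000.
        Var[R] = 2*n_A*n_B*(2*n_A*n_B - n_A - n_B) / ((n_A+n_B)^2 * (n_A+n_B-1)) = 4320/1584 = 2.7273.
        SD[R] = 1.6514.
Step 4: R = E[R], so z = 0 with no continuity correction.
Step 5: Two-sided p-value via normal approximation = 2*(1 - Phi(|z|)) = 1.000000.
Step 6: alpha = 0.1. fail to reject H0.

R = 7, z = 0.0000, p = 1.000000, fail to reject H0.


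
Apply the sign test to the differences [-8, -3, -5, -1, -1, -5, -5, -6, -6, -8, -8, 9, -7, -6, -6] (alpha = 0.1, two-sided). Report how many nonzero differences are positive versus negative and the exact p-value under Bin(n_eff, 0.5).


Step 1: Discard zero differences. Original n = 15; n_eff = number of nonzero differences = 15.
Nonzero differences (with sign): -8, -3, -5, -1, -1, -5, -5, -6, -6, -8, -8, +9, -7, -6, -6
Step 2: Count signs: positive = 1, negative = 14.
Step 3: Under H0: P(positive) = 0.5, so the number of positives S ~ Bin(15, 0.5).
Step 4: Two-sided exact p-value = sum of Bin(15,0.5) probabilities at or below the observed probability = 0.000977.
Step 5: alpha = 0.1. reject H0.

n_eff = 15, pos = 1, neg = 14, p = 0.000977, reject H0.


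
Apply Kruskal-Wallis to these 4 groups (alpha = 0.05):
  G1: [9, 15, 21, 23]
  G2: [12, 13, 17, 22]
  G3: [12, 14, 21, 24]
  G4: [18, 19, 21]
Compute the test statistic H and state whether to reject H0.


Step 1: Combine all N = 15 observations and assign midranks.
sorted (value, group, rank): (9,G1,1), (12,G2,2.5), (12,G3,2.5), (13,G2,4), (14,G3,5), (15,G1,6), (17,G2,7), (18,G4,8), (19,G4,9), (21,G1,11), (21,G3,11), (21,G4,11), (22,G2,13), (23,G1,14), (24,G3,15)
Step 2: Sum ranks within each group.
R_1 = 32 (n_1 = 4)
R_2 = 26.5 (n_2 = 4)
R_3 = 33.5 (n_3 = 4)
R_4 = 28 (n_4 = 3)
Step 3: H = 12/(N(N+1)) * sum(R_i^2/n_i) - 3(N+1)
     = 12/(15*16) * (32^2/4 + 26.5^2/4 + 33.5^2/4 + 28^2/3) - 3*16
     = 0.050000 * 973.458 - 48
     = 0.672917.
Step 4: Ties present; correction factor C = 1 - 30/(15^3 - 15) = 0.991071. Corrected H = 0.672917 / 0.991071 = 0.678979.
Step 5: Under H0, H ~ chi^2(3); p-value = 0.878137.
Step 6: alpha = 0.05. fail to reject H0.

H = 0.6790, df = 3, p = 0.878137, fail to reject H0.


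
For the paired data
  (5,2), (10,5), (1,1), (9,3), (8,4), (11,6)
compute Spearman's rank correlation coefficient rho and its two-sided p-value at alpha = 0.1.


Step 1: Rank x and y separately (midranks; no ties here).
rank(x): 5->2, 10->5, 1->1, 9->4, 8->3, 11->6
rank(y): 2->2, 5->5, 1->1, 3->3, 4->4, 6->6
Step 2: d_i = R_x(i) - R_y(i); compute d_i^2.
  (2-2)^2=0, (5-5)^2=0, (1-1)^2=0, (4-3)^2=1, (3-4)^2=1, (6-6)^2=0
sum(d^2) = 2.
Step 3: rho = 1 - 6*2 / (6*(6^2 - 1)) = 1 - 12/210 = 0.942857.
Step 4: Under H0, t = rho * sqrt((n-2)/(1-rho^2)) = 5.6595 ~ t(4).
Step 5: Two-sided p-value from the t-distribution with 4 df = 0.004805.
Step 6: alpha = 0.1. reject H0.

rho = 0.9429, p = 0.004805, reject H0 at alpha = 0.1.


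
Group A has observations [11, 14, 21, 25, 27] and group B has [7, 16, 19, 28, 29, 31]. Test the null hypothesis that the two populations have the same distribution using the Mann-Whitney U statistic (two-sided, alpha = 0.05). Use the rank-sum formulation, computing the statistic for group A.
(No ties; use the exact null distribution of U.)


Step 1: Combine and sort all 11 observations; assign midranks.
sorted (value, group): (7,Y), (11,X), (14,X), (16,Y), (19,Y), (21,X), (25,X), (27,X), (28,Y), (29,Y), (31,Y)
ranks: 7->1, 11->2, 14->3, 16->4, 19->5, 21->6, 25->7, 27->8, 28->9, 29->10, 31->11
Step 2: Rank sum for X: R1 = 2 + 3 + 6 + 7 + 8 = 26.
Step 3: U_X = R1 - n1(n1+1)/2 = 26 - 5*6/2 = 26 - 15 = 11.
       U_Y = n1*n2 - U_X = 30 - 11 = 19.
Step 4: No ties, so the exact null distribution of U (based on enumerating the C(11,5) = 462 equally likely rank assignments) gives the two-sided p-value.
Step 5: p-value = 0.536797; compare to alpha = 0.05. fail to reject H0.

U_X = 11, p = 0.536797, fail to reject H0 at alpha = 0.05.


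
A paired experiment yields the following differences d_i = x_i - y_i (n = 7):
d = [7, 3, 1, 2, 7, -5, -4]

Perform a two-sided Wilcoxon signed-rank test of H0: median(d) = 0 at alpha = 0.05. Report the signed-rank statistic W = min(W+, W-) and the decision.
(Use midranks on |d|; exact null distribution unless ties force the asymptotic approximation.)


Step 1: Drop any zero differences (none here) and take |d_i|.
|d| = [7, 3, 1, 2, 7, 5, 4]
Step 2: Midrank |d_i| (ties get averaged ranks).
ranks: |7|->6.5, |3|->3, |1|->1, |2|->2, |7|->6.5, |5|->5, |4|->4
Step 3: Attach original signs; sum ranks with positive sign and with negative sign.
W+ = 6.5 + 3 + 1 + 2 + 6.5 = 19
W- = 5 + 4 = 9
(Check: W+ + W- = 28 should equal n(n+1)/2 = 28.)
Step 4: Test statistic W = min(W+, W-) = 9.
Step 5: Ties in |d|, so use the tie-corrected normal approximation.
        E[W] = n(n+1)/4 = 7*8/4 = 14.
        Tie groups: |d|=7 (t=2); sum(t^3 - t) = 6.
        Var[W] = n(n+1)(2n+1)/24 - sum(t^3-t)/48 = 840/24 - 6/48 = 34.875.
        z = (W - E[W]) / sqrt(Var[W]) = (9 - 14) / 5.9055 = -0.8467.
        Two-sided p = 2*Phi(z) = 0.397180.
Step 6: alpha = 0.05. fail to reject H0.

W+ = 19, W- = 9, W = min = 9, p = 0.397180, fail to reject H0.


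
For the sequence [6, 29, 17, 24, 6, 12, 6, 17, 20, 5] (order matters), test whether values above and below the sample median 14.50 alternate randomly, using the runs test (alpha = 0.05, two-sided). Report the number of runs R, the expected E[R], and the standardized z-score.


Step 1: Compute median = 14.50; label A = above, B = below.
Labels in order: BAAABBBAAB  (n_A = 5, n_B = 5)
Step 2: Count runs R = 5.
Step 3: Under H0 (random ordering), E[R] = 2*n_A*n_B/(n_A+n_B) + 1 = 2*5*5/10 + 1 = 6.0000.
        Var[R] = 2*n_A*n_B*(2*n_A*n_B - n_A - n_B) / ((n_A+n_B)^2 * (n_A+n_B-1)) = 2000/900 = 2.2222.
        SD[R] = 1.4907.
Step 4: Continuity-corrected z = (R + 0.5 - E[R]) / SD[R] = (5 + 0.5 - 6.0000) / 1.4907 = -0.3354.
Step 5: Two-sided p-value via normal approximation = 2*(1 - Phi(|z|)) = 0.737316.
Step 6: alpha = 0.05. fail to reject H0.

R = 5, z = -0.3354, p = 0.737316, fail to reject H0.


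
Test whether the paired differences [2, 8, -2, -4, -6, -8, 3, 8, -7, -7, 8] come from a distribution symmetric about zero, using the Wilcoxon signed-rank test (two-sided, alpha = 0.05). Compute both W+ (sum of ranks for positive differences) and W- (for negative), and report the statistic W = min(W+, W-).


Step 1: Drop any zero differences (none here) and take |d_i|.
|d| = [2, 8, 2, 4, 6, 8, 3, 8, 7, 7, 8]
Step 2: Midrank |d_i| (ties get averaged ranks).
ranks: |2|->1.5, |8|->9.5, |2|->1.5, |4|->4, |6|->5, |8|->9.5, |3|->3, |8|->9.5, |7|->6.5, |7|->6.5, |8|->9.5
Step 3: Attach original signs; sum ranks with positive sign and with negative sign.
W+ = 1.5 + 9.5 + 3 + 9.5 + 9.5 = 33
W- = 1.5 + 4 + 5 + 9.5 + 6.5 + 6.5 = 33
(Check: W+ + W- = 66 should equal n(n+1)/2 = 66.)
Step 4: Test statistic W = min(W+, W-) = 33.
Step 5: Ties in |d|, so use the tie-corrected normal approximation.
        E[W] = n(n+1)/4 = 11*12/4 = 33.
        Tie groups: |d|=2 (t=2), |d|=7 (t=2), |d|=8 (t=4); sum(t^3 - t) = 72.
        Var[W] = n(n+1)(2n+1)/24 - sum(t^3-t)/48 = 3036/24 - 72/48 = 125.
        z = (W - E[W]) / sqrt(Var[W]) = (33 - 33) / 11.1803 = 0.0000.
        Two-sided p = 2*Phi(z) = 1.000000.
Step 6: alpha = 0.05. fail to reject H0.

W+ = 33, W- = 33, W = min = 33, p = 1.000000, fail to reject H0.


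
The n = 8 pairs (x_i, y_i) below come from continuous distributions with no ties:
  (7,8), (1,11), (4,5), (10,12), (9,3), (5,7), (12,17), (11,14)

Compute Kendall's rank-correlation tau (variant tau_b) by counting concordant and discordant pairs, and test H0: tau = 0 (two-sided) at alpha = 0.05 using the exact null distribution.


Step 1: Enumerate the 28 unordered pairs (i,j) with i<j and classify each by sign(x_j-x_i) * sign(y_j-y_i).
  (1,2):dx=-6,dy=+3->D; (1,3):dx=-3,dy=-3->C; (1,4):dx=+3,dy=+4->C; (1,5):dx=+2,dy=-5->D
  (1,6):dx=-2,dy=-1->C; (1,7):dx=+5,dy=+9->C; (1,8):dx=+4,dy=+6->C; (2,3):dx=+3,dy=-6->D
  (2,4):dx=+9,dy=+1->C; (2,5):dx=+8,dy=-8->D; (2,6):dx=+4,dy=-4->D; (2,7):dx=+11,dy=+6->C
  (2,8):dx=+10,dy=+3->C; (3,4):dx=+6,dy=+7->C; (3,5):dx=+5,dy=-2->D; (3,6):dx=+1,dy=+2->C
  (3,7):dx=+8,dy=+12->C; (3,8):dx=+7,dy=+9->C; (4,5):dx=-1,dy=-9->C; (4,6):dx=-5,dy=-5->C
  (4,7):dx=+2,dy=+5->C; (4,8):dx=+1,dy=+2->C; (5,6):dx=-4,dy=+4->D; (5,7):dx=+3,dy=+14->C
  (5,8):dx=+2,dy=+11->C; (6,7):dx=+7,dy=+10->C; (6,8):dx=+6,dy=+7->C; (7,8):dx=-1,dy=-3->C
Step 2: C = 21, D = 7, total pairs = 28.
Step 3: tau = (C - D)/(n(n-1)/2) = (21 - 7)/28 = 0.500000.
Step 4: Exact two-sided p-value (enumerate n! = 40320 permutations of y under H0): p = 0.108681.
Step 5: alpha = 0.05. fail to reject H0.

tau_b = 0.5000 (C=21, D=7), p = 0.108681, fail to reject H0.


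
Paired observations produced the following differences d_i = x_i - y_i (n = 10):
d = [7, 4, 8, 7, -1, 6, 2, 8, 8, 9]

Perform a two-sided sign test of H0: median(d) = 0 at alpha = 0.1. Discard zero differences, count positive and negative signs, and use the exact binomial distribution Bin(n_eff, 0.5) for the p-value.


Step 1: Discard zero differences. Original n = 10; n_eff = number of nonzero differences = 10.
Nonzero differences (with sign): +7, +4, +8, +7, -1, +6, +2, +8, +8, +9
Step 2: Count signs: positive = 9, negative = 1.
Step 3: Under H0: P(positive) = 0.5, so the number of positives S ~ Bin(10, 0.5).
Step 4: Two-sided exact p-value = sum of Bin(10,0.5) probabilities at or below the observed probability = 0.021484.
Step 5: alpha = 0.1. reject H0.

n_eff = 10, pos = 9, neg = 1, p = 0.021484, reject H0.


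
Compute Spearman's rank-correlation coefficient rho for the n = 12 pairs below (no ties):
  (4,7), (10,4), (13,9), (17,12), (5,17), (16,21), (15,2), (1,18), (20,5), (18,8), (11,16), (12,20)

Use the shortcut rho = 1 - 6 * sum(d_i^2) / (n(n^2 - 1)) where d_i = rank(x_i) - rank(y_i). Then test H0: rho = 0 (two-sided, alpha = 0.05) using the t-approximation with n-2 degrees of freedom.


Step 1: Rank x and y separately (midranks; no ties here).
rank(x): 4->2, 10->4, 13->7, 17->10, 5->3, 16->9, 15->8, 1->1, 20->12, 18->11, 11->5, 12->6
rank(y): 7->4, 4->2, 9->6, 12->7, 17->9, 21->12, 2->1, 18->10, 5->3, 8->5, 16->8, 20->11
Step 2: d_i = R_x(i) - R_y(i); compute d_i^2.
  (2-4)^2=4, (4-2)^2=4, (7-6)^2=1, (10-7)^2=9, (3-9)^2=36, (9-12)^2=9, (8-1)^2=49, (1-10)^2=81, (12-3)^2=81, (11-5)^2=36, (5-8)^2=9, (6-11)^2=25
sum(d^2) = 344.
Step 3: rho = 1 - 6*344 / (12*(12^2 - 1)) = 1 - 2064/1716 = -0.202797.
Step 4: Under H0, t = rho * sqrt((n-2)/(1-rho^2)) = -0.6549 ~ t(10).
Step 5: Two-sided p-value from the t-distribution with 10 df = 0.527302.
Step 6: alpha = 0.05. fail to reject H0.

rho = -0.2028, p = 0.527302, fail to reject H0 at alpha = 0.05.


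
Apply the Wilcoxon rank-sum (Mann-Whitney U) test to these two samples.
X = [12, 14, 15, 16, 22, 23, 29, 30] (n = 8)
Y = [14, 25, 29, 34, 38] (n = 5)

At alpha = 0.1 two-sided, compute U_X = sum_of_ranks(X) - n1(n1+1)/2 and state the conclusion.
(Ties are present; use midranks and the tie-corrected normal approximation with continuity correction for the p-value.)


Step 1: Combine and sort all 13 observations; assign midranks.
sorted (value, group): (12,X), (14,X), (14,Y), (15,X), (16,X), (22,X), (23,X), (25,Y), (29,X), (29,Y), (30,X), (34,Y), (38,Y)
ranks: 12->1, 14->2.5, 14->2.5, 15->4, 16->5, 22->6, 23->7, 25->8, 29->9.5, 29->9.5, 30->11, 34->12, 38->13
Step 2: Rank sum for X: R1 = 1 + 2.5 + 4 + 5 + 6 + 7 + 9.5 + 11 = 46.
Step 3: U_X = R1 - n1(n1+1)/2 = 46 - 8*9/2 = 46 - 36 = 10.
       U_Y = n1*n2 - U_X = 40 - 10 = 30.
Step 4: Ties are present, so use the tie-corrected normal approximation (with continuity correction) for the p-value.
Step 5: p-value = 0.163169; compare to alpha = 0.1. fail to reject H0.

U_X = 10, p = 0.163169, fail to reject H0 at alpha = 0.1.


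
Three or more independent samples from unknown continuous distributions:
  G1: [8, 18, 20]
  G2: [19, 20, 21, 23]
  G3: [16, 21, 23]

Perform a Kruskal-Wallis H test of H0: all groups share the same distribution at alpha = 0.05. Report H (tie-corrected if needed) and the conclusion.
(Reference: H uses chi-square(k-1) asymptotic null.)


Step 1: Combine all N = 10 observations and assign midranks.
sorted (value, group, rank): (8,G1,1), (16,G3,2), (18,G1,3), (19,G2,4), (20,G1,5.5), (20,G2,5.5), (21,G2,7.5), (21,G3,7.5), (23,G2,9.5), (23,G3,9.5)
Step 2: Sum ranks within each group.
R_1 = 9.5 (n_1 = 3)
R_2 = 26.5 (n_2 = 4)
R_3 = 19 (n_3 = 3)
Step 3: H = 12/(N(N+1)) * sum(R_i^2/n_i) - 3(N+1)
     = 12/(10*11) * (9.5^2/3 + 26.5^2/4 + 19^2/3) - 3*11
     = 0.109091 * 325.979 - 33
     = 2.561364.
Step 4: Ties present; correction factor C = 1 - 18/(10^3 - 10) = 0.981818. Corrected H = 2.561364 / 0.981818 = 2.608796.
Step 5: Under H0, H ~ chi^2(2); p-value = 0.271336.
Step 6: alpha = 0.05. fail to reject H0.

H = 2.6088, df = 2, p = 0.271336, fail to reject H0.


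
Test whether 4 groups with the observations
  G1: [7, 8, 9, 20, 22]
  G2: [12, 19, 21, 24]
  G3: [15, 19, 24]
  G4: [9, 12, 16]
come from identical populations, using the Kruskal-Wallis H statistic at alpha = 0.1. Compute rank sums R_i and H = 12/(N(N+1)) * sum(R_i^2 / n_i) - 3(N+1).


Step 1: Combine all N = 15 observations and assign midranks.
sorted (value, group, rank): (7,G1,1), (8,G1,2), (9,G1,3.5), (9,G4,3.5), (12,G2,5.5), (12,G4,5.5), (15,G3,7), (16,G4,8), (19,G2,9.5), (19,G3,9.5), (20,G1,11), (21,G2,12), (22,G1,13), (24,G2,14.5), (24,G3,14.5)
Step 2: Sum ranks within each group.
R_1 = 30.5 (n_1 = 5)
R_2 = 41.5 (n_2 = 4)
R_3 = 31 (n_3 = 3)
R_4 = 17 (n_4 = 3)
Step 3: H = 12/(N(N+1)) * sum(R_i^2/n_i) - 3(N+1)
     = 12/(15*16) * (30.5^2/5 + 41.5^2/4 + 31^2/3 + 17^2/3) - 3*16
     = 0.050000 * 1033.28 - 48
     = 3.663958.
Step 4: Ties present; correction factor C = 1 - 24/(15^3 - 15) = 0.992857. Corrected H = 3.663958 / 0.992857 = 3.690318.
Step 5: Under H0, H ~ chi^2(3); p-value = 0.296904.
Step 6: alpha = 0.1. fail to reject H0.

H = 3.6903, df = 3, p = 0.296904, fail to reject H0.


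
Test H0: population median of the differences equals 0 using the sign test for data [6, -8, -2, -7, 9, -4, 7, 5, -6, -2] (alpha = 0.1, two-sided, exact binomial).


Step 1: Discard zero differences. Original n = 10; n_eff = number of nonzero differences = 10.
Nonzero differences (with sign): +6, -8, -2, -7, +9, -4, +7, +5, -6, -2
Step 2: Count signs: positive = 4, negative = 6.
Step 3: Under H0: P(positive) = 0.5, so the number of positives S ~ Bin(10, 0.5).
Step 4: Two-sided exact p-value = sum of Bin(10,0.5) probabilities at or below the observed probability = 0.753906.
Step 5: alpha = 0.1. fail to reject H0.

n_eff = 10, pos = 4, neg = 6, p = 0.753906, fail to reject H0.


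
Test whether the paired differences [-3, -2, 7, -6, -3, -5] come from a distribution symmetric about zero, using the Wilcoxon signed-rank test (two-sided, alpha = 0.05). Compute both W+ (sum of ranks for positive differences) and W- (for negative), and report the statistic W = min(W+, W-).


Step 1: Drop any zero differences (none here) and take |d_i|.
|d| = [3, 2, 7, 6, 3, 5]
Step 2: Midrank |d_i| (ties get averaged ranks).
ranks: |3|->2.5, |2|->1, |7|->6, |6|->5, |3|->2.5, |5|->4
Step 3: Attach original signs; sum ranks with positive sign and with negative sign.
W+ = 6 = 6
W- = 2.5 + 1 + 5 + 2.5 + 4 = 15
(Check: W+ + W- = 21 should equal n(n+1)/2 = 21.)
Step 4: Test statistic W = min(W+, W-) = 6.
Step 5: Ties in |d|, so use the tie-corrected normal approximation.
        E[W] = n(n+1)/4 = 6*7/4 = 10.5.
        Tie groups: |d|=3 (t=2); sum(t^3 - t) = 6.
        Var[W] = n(n+1)(2n+1)/24 - sum(t^3-t)/48 = 546/24 - 6/48 = 22.625.
        z = (W - E[W]) / sqrt(Var[W]) = (6 - 10.5) / 4.7566 = -0.9461.
        Two-sided p = 2*Phi(z) = 0.344118.
Step 6: alpha = 0.05. fail to reject H0.

W+ = 6, W- = 15, W = min = 6, p = 0.344118, fail to reject H0.


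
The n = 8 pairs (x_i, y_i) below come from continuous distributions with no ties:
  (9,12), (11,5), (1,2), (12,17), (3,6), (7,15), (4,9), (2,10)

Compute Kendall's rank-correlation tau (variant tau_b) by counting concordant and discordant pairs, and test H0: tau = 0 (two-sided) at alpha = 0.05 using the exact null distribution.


Step 1: Enumerate the 28 unordered pairs (i,j) with i<j and classify each by sign(x_j-x_i) * sign(y_j-y_i).
  (1,2):dx=+2,dy=-7->D; (1,3):dx=-8,dy=-10->C; (1,4):dx=+3,dy=+5->C; (1,5):dx=-6,dy=-6->C
  (1,6):dx=-2,dy=+3->D; (1,7):dx=-5,dy=-3->C; (1,8):dx=-7,dy=-2->C; (2,3):dx=-10,dy=-3->C
  (2,4):dx=+1,dy=+12->C; (2,5):dx=-8,dy=+1->D; (2,6):dx=-4,dy=+10->D; (2,7):dx=-7,dy=+4->D
  (2,8):dx=-9,dy=+5->D; (3,4):dx=+11,dy=+15->C; (3,5):dx=+2,dy=+4->C; (3,6):dx=+6,dy=+13->C
  (3,7):dx=+3,dy=+7->C; (3,8):dx=+1,dy=+8->C; (4,5):dx=-9,dy=-11->C; (4,6):dx=-5,dy=-2->C
  (4,7):dx=-8,dy=-8->C; (4,8):dx=-10,dy=-7->C; (5,6):dx=+4,dy=+9->C; (5,7):dx=+1,dy=+3->C
  (5,8):dx=-1,dy=+4->D; (6,7):dx=-3,dy=-6->C; (6,8):dx=-5,dy=-5->C; (7,8):dx=-2,dy=+1->D
Step 2: C = 20, D = 8, total pairs = 28.
Step 3: tau = (C - D)/(n(n-1)/2) = (20 - 8)/28 = 0.428571.
Step 4: Exact two-sided p-value (enumerate n! = 40320 permutations of y under H0): p = 0.178869.
Step 5: alpha = 0.05. fail to reject H0.

tau_b = 0.4286 (C=20, D=8), p = 0.178869, fail to reject H0.


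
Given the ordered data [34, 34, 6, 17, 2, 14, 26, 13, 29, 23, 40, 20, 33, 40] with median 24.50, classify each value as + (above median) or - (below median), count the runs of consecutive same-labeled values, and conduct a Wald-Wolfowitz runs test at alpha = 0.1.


Step 1: Compute median = 24.50; label A = above, B = below.
Labels in order: AABBBBABABABAA  (n_A = 7, n_B = 7)
Step 2: Count runs R = 9.
Step 3: Under H0 (random ordering), E[R] = 2*n_A*n_B/(n_A+n_B) + 1 = 2*7*7/14 + 1 = 8.0000.
        Var[R] = 2*n_A*n_B*(2*n_A*n_B - n_A - n_B) / ((n_A+n_B)^2 * (n_A+n_B-1)) = 8232/2548 = 3.2308.
        SD[R] = 1.7974.
Step 4: Continuity-corrected z = (R - 0.5 - E[R]) / SD[R] = (9 - 0.5 - 8.0000) / 1.7974 = 0.2782.
Step 5: Two-sided p-value via normal approximation = 2*(1 - Phi(|z|)) = 0.780879.
Step 6: alpha = 0.1. fail to reject H0.

R = 9, z = 0.2782, p = 0.780879, fail to reject H0.


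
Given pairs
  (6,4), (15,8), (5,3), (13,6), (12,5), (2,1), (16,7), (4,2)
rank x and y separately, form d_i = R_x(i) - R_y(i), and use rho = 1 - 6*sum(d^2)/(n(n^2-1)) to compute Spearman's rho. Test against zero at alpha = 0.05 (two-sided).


Step 1: Rank x and y separately (midranks; no ties here).
rank(x): 6->4, 15->7, 5->3, 13->6, 12->5, 2->1, 16->8, 4->2
rank(y): 4->4, 8->8, 3->3, 6->6, 5->5, 1->1, 7->7, 2->2
Step 2: d_i = R_x(i) - R_y(i); compute d_i^2.
  (4-4)^2=0, (7-8)^2=1, (3-3)^2=0, (6-6)^2=0, (5-5)^2=0, (1-1)^2=0, (8-7)^2=1, (2-2)^2=0
sum(d^2) = 2.
Step 3: rho = 1 - 6*2 / (8*(8^2 - 1)) = 1 - 12/504 = 0.976190.
Step 4: Under H0, t = rho * sqrt((n-2)/(1-rho^2)) = 11.0235 ~ t(6).
Step 5: Two-sided p-value from the t-distribution with 6 df = 0.000033.
Step 6: alpha = 0.05. reject H0.

rho = 0.9762, p = 0.000033, reject H0 at alpha = 0.05.


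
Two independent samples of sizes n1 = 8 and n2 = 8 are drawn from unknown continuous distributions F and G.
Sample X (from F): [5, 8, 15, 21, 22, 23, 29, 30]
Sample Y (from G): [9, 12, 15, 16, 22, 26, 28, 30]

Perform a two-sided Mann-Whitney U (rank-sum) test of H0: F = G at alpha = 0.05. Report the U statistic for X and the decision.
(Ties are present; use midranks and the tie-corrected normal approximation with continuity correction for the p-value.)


Step 1: Combine and sort all 16 observations; assign midranks.
sorted (value, group): (5,X), (8,X), (9,Y), (12,Y), (15,X), (15,Y), (16,Y), (21,X), (22,X), (22,Y), (23,X), (26,Y), (28,Y), (29,X), (30,X), (30,Y)
ranks: 5->1, 8->2, 9->3, 12->4, 15->5.5, 15->5.5, 16->7, 21->8, 22->9.5, 22->9.5, 23->11, 26->12, 28->13, 29->14, 30->15.5, 30->15.5
Step 2: Rank sum for X: R1 = 1 + 2 + 5.5 + 8 + 9.5 + 11 + 14 + 15.5 = 66.5.
Step 3: U_X = R1 - n1(n1+1)/2 = 66.5 - 8*9/2 = 66.5 - 36 = 30.5.
       U_Y = n1*n2 - U_X = 64 - 30.5 = 33.5.
Step 4: Ties are present, so use the tie-corrected normal approximation (with continuity correction) for the p-value.
Step 5: p-value = 0.916175; compare to alpha = 0.05. fail to reject H0.

U_X = 30.5, p = 0.916175, fail to reject H0 at alpha = 0.05.


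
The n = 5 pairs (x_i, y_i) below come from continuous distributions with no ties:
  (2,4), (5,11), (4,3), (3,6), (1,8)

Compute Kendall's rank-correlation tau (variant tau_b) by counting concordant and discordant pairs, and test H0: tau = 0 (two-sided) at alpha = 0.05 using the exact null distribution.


Step 1: Enumerate the 10 unordered pairs (i,j) with i<j and classify each by sign(x_j-x_i) * sign(y_j-y_i).
  (1,2):dx=+3,dy=+7->C; (1,3):dx=+2,dy=-1->D; (1,4):dx=+1,dy=+2->C; (1,5):dx=-1,dy=+4->D
  (2,3):dx=-1,dy=-8->C; (2,4):dx=-2,dy=-5->C; (2,5):dx=-4,dy=-3->C; (3,4):dx=-1,dy=+3->D
  (3,5):dx=-3,dy=+5->D; (4,5):dx=-2,dy=+2->D
Step 2: C = 5, D = 5, total pairs = 10.
Step 3: tau = (C - D)/(n(n-1)/2) = (5 - 5)/10 = 0.000000.
Step 4: Exact two-sided p-value (enumerate n! = 120 permutations of y under H0): p = 1.000000.
Step 5: alpha = 0.05. fail to reject H0.

tau_b = 0.0000 (C=5, D=5), p = 1.000000, fail to reject H0.
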